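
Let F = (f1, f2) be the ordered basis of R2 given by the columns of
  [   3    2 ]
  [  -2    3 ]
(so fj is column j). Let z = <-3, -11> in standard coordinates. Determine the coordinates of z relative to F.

<1, -3>

[z]_F is the unique c with M c = z, where M has columns f1, f2.
System: 3c_1 + 2c_2 = -3, -2c_1 + 3c_2 = -11; solving gives c_1 = 1, c_2 = -3.
Check: f1 - 3f2 = <-3, -11>.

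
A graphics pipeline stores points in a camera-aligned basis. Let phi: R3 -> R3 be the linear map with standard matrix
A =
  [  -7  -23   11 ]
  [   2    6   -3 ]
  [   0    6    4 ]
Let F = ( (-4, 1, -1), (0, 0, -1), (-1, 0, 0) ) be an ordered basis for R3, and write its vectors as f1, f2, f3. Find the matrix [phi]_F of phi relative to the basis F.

Let P have columns f1, ..., f3. Then [phi]_F = P^(-1) A P.
Here det P = 1, so P^(-1) is integer; computing A P first and then P^(-1)(A P) gives [[1, 3, -2], [-3, 1, 2], [2, -1, 1]].

[[1, 3, -2], [-3, 1, 2], [2, -1, 1]]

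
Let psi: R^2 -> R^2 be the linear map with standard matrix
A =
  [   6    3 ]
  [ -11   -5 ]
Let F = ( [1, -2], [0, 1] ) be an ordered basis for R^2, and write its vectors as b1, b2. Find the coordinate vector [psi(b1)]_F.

Column 1 of [psi]_F is the F-coordinate vector of psi(b1).
In standard coordinates psi(b1) = A b1 = [0, -1].
Converting to F: [0, -1] = 0·b1 - b2, so the coordinate vector is [0, -1].

[0, -1]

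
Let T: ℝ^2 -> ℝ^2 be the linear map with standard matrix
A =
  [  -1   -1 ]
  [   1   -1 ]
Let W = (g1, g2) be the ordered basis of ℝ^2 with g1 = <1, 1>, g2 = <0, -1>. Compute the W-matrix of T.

[[-2, 1], [-2, 0]]

The j-th column of [T]_W is [T(gj)]_W.
T(g1) = A g1 = <-2, 0> = -2g1 - 2g2, so column 1 is <-2, -2>.
Repeating for g2 and assembling the columns gives [[-2, 1], [-2, 0]].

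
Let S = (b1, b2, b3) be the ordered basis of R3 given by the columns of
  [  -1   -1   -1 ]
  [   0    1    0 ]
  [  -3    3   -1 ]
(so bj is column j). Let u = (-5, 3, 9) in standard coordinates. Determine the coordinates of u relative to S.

(-1, 3, 3)

[u]_S is the unique c with M c = u, where M has columns b1, ..., b3.
Gaussian elimination on [M | u] yields c = (-1, 3, 3).
Check: -b1 + 3b2 + 3b3 = (-5, 3, 9).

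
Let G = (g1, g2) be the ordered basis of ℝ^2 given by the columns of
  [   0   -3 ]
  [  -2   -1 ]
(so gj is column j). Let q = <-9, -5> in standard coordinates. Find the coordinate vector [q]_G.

We seek scalars with c_1 g1 + c_2 g2 = q; equivalently solve M c = q where the columns of M are g1, g2.
System: 0c_1 - 3c_2 = -9, -2c_1 - c_2 = -5; solving gives c_1 = 1, c_2 = 3.
Check: g1 + 3g2 = <-9, -5>.

<1, 3>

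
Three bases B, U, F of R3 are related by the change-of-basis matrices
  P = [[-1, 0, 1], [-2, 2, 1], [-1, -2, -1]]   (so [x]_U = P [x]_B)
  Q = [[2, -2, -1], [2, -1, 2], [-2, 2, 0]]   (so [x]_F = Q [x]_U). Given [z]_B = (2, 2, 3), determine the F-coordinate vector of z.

(5, -19, 4)

Apply P to get U-coordinates (1, 3, -9), then Q to get F-coordinates.
The result is [z]_F = (5, -19, 4).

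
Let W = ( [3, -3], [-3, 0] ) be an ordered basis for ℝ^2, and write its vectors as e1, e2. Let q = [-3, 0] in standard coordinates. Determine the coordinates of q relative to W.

[0, 1]

We seek scalars with c_1 e1 + c_2 e2 = q; equivalently solve M c = q where the columns of M are e1, e2.
System: 3c_1 - 3c_2 = -3, -3c_1 + 0c_2 = 0; solving gives c_1 = 0, c_2 = 1.
Check: 0·e1 + e2 = [-3, 0].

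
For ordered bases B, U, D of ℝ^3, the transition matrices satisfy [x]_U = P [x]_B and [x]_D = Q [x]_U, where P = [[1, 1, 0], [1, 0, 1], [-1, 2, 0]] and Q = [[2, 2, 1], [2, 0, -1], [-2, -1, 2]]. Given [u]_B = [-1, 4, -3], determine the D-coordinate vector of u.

[7, -3, 16]

Apply P to get U-coordinates [3, -4, 9], then Q to get D-coordinates.
The result is [u]_D = [7, -3, 16].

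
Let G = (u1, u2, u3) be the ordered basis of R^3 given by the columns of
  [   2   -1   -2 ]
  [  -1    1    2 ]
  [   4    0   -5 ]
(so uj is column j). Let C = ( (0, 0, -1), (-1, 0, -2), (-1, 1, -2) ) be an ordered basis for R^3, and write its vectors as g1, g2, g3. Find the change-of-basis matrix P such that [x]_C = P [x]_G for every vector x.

Let M have columns uj and N have columns gj. Then for every x, N [x]_C = x = M [x]_G, so P = N^(-1) M.
Since det N = 1, N^(-1) has integer entries; multiplying gives P = [[0, -2, 1], [-1, 0, 0], [-1, 1, 2]].

[[0, -2, 1], [-1, 0, 0], [-1, 1, 2]]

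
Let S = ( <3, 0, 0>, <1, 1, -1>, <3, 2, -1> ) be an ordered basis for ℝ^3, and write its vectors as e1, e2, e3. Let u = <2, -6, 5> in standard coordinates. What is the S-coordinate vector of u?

<3, -4, -1>

Write u = c_1 e1 + ... + c_3 e3 and solve for the c_i.
Row-reducing the augmented matrix [M | u] gives c = (3, -4, -1).
Check: 3e1 - 4e2 - e3 = <2, -6, 5>.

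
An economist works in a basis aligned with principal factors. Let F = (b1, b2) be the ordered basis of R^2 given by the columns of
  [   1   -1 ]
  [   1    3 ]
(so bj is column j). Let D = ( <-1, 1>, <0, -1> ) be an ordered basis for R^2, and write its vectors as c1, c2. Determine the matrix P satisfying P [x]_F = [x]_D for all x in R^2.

[[-1, 1], [-2, -2]]

Take x = bj: its F-coordinates are the j-th standard unit vector, so P e_j — column j of P — equals [bj]_D.
b1 = -c1 - 2c2, giving column 1 = <-1, -2>; repeating for each j gives P = [[-1, 1], [-2, -2]].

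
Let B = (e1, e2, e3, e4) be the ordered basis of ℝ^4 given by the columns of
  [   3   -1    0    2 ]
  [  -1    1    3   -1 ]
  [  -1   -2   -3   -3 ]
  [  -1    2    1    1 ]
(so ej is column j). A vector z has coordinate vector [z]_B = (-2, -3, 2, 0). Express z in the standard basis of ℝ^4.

(-3, 5, 2, -2)

By definition z = -2e1 - 3e2 + 2e3 + 0·e4.
Summing componentwise gives (-3, 5, 2, -2).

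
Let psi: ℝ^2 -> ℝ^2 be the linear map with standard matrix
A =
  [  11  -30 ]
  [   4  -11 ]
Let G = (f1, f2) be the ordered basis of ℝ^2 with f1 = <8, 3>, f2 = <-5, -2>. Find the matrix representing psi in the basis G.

Let P have columns f1, f2. Then [psi]_G = P^(-1) A P.
Here det P = -1, so P^(-1) is integer; computing A P first and then P^(-1)(A P) gives [[1, 0], [2, -1]].

[[1, 0], [2, -1]]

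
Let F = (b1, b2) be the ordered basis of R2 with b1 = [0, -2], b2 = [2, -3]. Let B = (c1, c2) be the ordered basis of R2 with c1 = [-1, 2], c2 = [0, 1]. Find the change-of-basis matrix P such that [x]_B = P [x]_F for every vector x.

[[0, -2], [-2, 1]]

Take x = bj: its F-coordinates are the j-th standard unit vector, so P e_j — column j of P — equals [bj]_B.
b1 = 0·c1 - 2c2, giving column 1 = [0, -2]; repeating for each j gives P = [[0, -2], [-2, 1]].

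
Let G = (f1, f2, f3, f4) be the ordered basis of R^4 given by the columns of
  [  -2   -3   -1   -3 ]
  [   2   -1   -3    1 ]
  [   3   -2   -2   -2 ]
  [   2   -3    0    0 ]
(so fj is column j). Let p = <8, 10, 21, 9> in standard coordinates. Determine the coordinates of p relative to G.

<3, -1, -2, -3>

We seek scalars with c_1 f1 + ... + c_4 f4 = p; equivalently solve M c = p where the columns of M are f1, ..., f4.
Gaussian elimination on [M | p] yields c = (3, -1, -2, -3).
Check: 3f1 - f2 - 2f3 - 3f4 = <8, 10, 21, 9>.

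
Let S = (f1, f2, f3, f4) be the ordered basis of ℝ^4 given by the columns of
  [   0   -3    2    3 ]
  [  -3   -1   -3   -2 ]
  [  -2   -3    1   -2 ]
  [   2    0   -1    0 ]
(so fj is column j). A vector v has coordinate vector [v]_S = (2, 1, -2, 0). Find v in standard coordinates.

v = M [v]_S, where M has columns f1, ..., f4.
Carrying out the matrix-vector product, v = (-7, -1, -9, 6).

(-7, -1, -9, 6)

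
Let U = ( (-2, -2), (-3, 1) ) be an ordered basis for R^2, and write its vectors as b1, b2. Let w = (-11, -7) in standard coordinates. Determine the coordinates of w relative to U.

(4, 1)

[w]_U is the unique c with M c = w, where M has columns b1, b2.
System: -2c_1 - 3c_2 = -11, -2c_1 + c_2 = -7; solving gives c_1 = 4, c_2 = 1.
Check: 4b1 + b2 = (-11, -7).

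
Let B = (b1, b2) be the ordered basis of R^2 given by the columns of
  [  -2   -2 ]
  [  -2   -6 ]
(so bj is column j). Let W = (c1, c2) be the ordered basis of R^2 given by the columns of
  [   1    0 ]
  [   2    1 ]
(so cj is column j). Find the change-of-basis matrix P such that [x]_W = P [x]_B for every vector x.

Column j of P is [bj]_W, since P maps B-coordinates to W-coordinates.
Expressing b1 in W: b1 = -2c1 + 2c2, so column 1 of P is (-2, 2).
Doing the same for each bj gives P = [[-2, -2], [2, -2]].

[[-2, -2], [2, -2]]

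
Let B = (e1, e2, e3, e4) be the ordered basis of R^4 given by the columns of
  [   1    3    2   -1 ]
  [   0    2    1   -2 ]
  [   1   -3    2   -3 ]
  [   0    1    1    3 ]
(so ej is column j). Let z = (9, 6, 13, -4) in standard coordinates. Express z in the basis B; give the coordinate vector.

Write z = c_1 e1 + ... + c_4 e4 and solve for the c_i.
Solving this 4x4 system gives c = (3, 0, 2, -2).
Check: 3e1 + 0·e2 + 2e3 - 2e4 = (9, 6, 13, -4).

(3, 0, 2, -2)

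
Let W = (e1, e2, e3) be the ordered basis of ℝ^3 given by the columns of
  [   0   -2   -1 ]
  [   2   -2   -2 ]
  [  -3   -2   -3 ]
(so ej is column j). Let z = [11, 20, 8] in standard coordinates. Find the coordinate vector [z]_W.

[3, -4, -3]

We seek scalars with c_1 e1 + ... + c_3 e3 = z; equivalently solve M c = z where the columns of M are e1, ..., e3.
Gaussian elimination on [M | z] yields c = (3, -4, -3).
Check: 3e1 - 4e2 - 3e3 = [11, 20, 8].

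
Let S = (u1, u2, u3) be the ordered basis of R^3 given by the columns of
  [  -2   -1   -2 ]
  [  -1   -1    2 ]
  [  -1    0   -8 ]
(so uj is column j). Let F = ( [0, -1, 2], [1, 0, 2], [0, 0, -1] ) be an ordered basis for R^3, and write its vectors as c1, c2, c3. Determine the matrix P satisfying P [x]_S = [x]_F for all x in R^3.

Column j of P is [uj]_F, since P maps S-coordinates to F-coordinates.
Expressing u1 in F: u1 = c1 - 2c2 - c3, so column 1 of P is [1, -2, -1].
Doing the same for each uj gives P = [[1, 1, -2], [-2, -1, -2], [-1, 0, 0]].

[[1, 1, -2], [-2, -1, -2], [-1, 0, 0]]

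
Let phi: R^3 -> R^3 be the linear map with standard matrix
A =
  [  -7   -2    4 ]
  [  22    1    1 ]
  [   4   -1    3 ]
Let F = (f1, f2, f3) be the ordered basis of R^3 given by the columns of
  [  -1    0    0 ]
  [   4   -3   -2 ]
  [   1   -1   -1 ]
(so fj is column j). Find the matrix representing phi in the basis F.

The j-th column of [phi]_F is [phi(fj)]_F.
phi(f1) = A f1 = (3, -17, -5) = -3f1 + f2 + f3, so column 1 is (-3, 1, 1).
Repeating for f2, f3 and assembling the columns gives [[-3, -2, 0], [1, 0, 1], [1, -2, 0]].

[[-3, -2, 0], [1, 0, 1], [1, -2, 0]]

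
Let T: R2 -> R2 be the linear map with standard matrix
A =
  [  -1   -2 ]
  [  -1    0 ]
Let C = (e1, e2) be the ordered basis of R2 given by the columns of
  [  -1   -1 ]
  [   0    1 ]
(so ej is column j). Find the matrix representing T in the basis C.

[[-2, 0], [1, 1]]

The j-th column of [T]_C is [T(ej)]_C.
T(e1) = A e1 = (1, 1) = -2e1 + e2, so column 1 is (-2, 1).
Repeating for e2 and assembling the columns gives [[-2, 0], [1, 1]].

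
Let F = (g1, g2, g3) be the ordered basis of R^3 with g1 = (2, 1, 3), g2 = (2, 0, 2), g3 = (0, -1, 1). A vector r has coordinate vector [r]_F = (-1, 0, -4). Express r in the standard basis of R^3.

By definition r = -g1 + 0·g2 - 4g3.
Summing componentwise gives (-2, 3, -7).

(-2, 3, -7)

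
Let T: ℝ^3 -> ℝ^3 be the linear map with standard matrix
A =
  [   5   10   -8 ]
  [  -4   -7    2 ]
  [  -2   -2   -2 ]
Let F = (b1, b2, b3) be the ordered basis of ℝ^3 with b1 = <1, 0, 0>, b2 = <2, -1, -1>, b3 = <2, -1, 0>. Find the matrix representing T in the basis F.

The j-th column of [T]_F is [T(bj)]_F.
T(b1) = A b1 = <5, -4, -2> = -3b1 + 2b2 + 2b3, so column 1 is <-3, 2, 2>.
Repeating for b2, b3 and assembling the columns gives [[-3, 2, -2], [2, 0, 2], [2, 3, -1]].

[[-3, 2, -2], [2, 0, 2], [2, 3, -1]]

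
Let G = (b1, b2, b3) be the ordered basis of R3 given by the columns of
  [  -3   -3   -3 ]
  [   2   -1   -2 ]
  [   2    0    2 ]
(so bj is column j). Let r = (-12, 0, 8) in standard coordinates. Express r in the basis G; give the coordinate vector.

(2, 0, 2)

Write r = c_1 b1 + ... + c_3 b3 and solve for the c_i.
Solving this 3x3 system gives c = (2, 0, 2).
Check: 2b1 + 0·b2 + 2b3 = (-12, 0, 8).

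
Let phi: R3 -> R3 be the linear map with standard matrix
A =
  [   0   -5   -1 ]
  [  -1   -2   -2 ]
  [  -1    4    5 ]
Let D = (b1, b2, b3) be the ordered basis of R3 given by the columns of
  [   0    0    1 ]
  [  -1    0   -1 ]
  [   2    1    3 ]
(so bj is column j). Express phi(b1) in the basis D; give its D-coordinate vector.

Compute phi(b1) = A b1 = <3, -2, 6> in standard coordinates.
Then write this in D-coordinates: solve for y in y_1 b1 + ... + y_3 b3 = <3, -2, 6>.
This gives y = <-1, -1, 3>, which is column 1 of [phi]_D.

<-1, -1, 3>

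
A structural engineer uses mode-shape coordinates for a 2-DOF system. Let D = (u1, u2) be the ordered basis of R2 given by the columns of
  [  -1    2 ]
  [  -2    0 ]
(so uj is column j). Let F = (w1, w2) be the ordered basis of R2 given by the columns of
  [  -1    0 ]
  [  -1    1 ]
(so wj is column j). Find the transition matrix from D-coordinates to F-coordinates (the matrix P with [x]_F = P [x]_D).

[[1, -2], [-1, -2]]

Take x = uj: its D-coordinates are the j-th standard unit vector, so P e_j — column j of P — equals [uj]_F.
u1 = w1 - w2, giving column 1 = [1, -1]; repeating for each j gives P = [[1, -2], [-1, -2]].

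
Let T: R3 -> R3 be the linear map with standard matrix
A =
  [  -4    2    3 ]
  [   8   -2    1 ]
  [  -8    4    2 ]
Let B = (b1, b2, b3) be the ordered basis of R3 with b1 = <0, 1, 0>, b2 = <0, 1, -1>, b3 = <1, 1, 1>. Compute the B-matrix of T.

[[-2, 1, 3], [-2, -3, 3], [2, -1, 1]]

The j-th column of [T]_B is [T(bj)]_B.
T(b1) = A b1 = <2, -2, 4> = -2b1 - 2b2 + 2b3, so column 1 is <-2, -2, 2>.
Repeating for b2, b3 and assembling the columns gives [[-2, 1, 3], [-2, -3, 3], [2, -1, 1]].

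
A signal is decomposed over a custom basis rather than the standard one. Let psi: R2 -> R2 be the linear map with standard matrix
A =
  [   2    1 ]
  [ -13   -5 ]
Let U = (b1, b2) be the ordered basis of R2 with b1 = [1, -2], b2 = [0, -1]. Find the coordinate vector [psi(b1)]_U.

Column 1 of [psi]_U is the U-coordinate vector of psi(b1).
In standard coordinates psi(b1) = A b1 = [0, -3].
Converting to U: [0, -3] = 0·b1 + 3b2, so the coordinate vector is [0, 3].

[0, 3]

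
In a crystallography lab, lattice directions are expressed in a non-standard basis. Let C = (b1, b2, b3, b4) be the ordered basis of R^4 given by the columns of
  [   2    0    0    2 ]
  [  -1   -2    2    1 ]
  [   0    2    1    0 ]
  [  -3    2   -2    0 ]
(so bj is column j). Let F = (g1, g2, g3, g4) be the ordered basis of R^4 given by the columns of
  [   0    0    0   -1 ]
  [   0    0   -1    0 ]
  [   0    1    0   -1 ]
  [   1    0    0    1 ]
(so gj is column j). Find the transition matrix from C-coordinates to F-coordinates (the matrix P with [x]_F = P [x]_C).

Take x = bj: its C-coordinates are the j-th standard unit vector, so P e_j — column j of P — equals [bj]_F.
b1 = -g1 - 2g2 + g3 - 2g4, giving column 1 = [-1, -2, 1, -2]; repeating for each j gives P = [[-1, 2, -2, 2], [-2, 2, 1, -2], [1, 2, -2, -1], [-2, 0, 0, -2]].

[[-1, 2, -2, 2], [-2, 2, 1, -2], [1, 2, -2, -1], [-2, 0, 0, -2]]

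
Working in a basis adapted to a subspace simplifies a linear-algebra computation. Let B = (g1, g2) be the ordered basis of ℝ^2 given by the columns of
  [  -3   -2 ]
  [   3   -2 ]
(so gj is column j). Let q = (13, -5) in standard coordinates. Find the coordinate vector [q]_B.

Write q = c_1 g1 + c_2 g2 and solve for the c_i.
System: -3c_1 - 2c_2 = 13, 3c_1 - 2c_2 = -5; solving gives c_1 = -3, c_2 = -2.
Check: -3g1 - 2g2 = (13, -5).

(-3, -2)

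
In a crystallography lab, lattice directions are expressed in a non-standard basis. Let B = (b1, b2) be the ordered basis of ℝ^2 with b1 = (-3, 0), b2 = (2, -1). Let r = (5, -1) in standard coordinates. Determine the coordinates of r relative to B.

We seek scalars with c_1 b1 + c_2 b2 = r; equivalently solve M c = r where the columns of M are b1, b2.
System: -3c_1 + 2c_2 = 5, 0c_1 - c_2 = -1; solving gives c_1 = -1, c_2 = 1.
Check: -b1 + b2 = (5, -1).

(-1, 1)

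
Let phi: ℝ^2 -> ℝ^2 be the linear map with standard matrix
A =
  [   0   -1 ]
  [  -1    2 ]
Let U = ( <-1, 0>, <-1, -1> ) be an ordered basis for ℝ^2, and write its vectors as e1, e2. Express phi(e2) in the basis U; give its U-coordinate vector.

Column 2 of [phi]_U is the U-coordinate vector of phi(e2).
In standard coordinates phi(e2) = A e2 = <1, -1>.
Converting to U: <1, -1> = -2e1 + e2, so the coordinate vector is <-2, 1>.

<-2, 1>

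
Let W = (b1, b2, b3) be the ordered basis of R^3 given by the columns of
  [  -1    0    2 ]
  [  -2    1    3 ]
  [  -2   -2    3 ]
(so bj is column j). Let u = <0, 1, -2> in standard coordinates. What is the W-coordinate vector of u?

[u]_W is the unique c with M c = u, where M has columns b1, ..., b3.
Solving this 3x3 system gives c = (0, 1, 0).
Check: 0·b1 + b2 + 0·b3 = <0, 1, -2>.

<0, 1, 0>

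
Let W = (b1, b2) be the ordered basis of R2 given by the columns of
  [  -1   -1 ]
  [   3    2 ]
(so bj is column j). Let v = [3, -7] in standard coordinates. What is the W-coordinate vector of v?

[-1, -2]

Write v = c_1 b1 + c_2 b2 and solve for the c_i.
System: -c_1 - c_2 = 3, 3c_1 + 2c_2 = -7; solving gives c_1 = -1, c_2 = -2.
Check: -b1 - 2b2 = [3, -7].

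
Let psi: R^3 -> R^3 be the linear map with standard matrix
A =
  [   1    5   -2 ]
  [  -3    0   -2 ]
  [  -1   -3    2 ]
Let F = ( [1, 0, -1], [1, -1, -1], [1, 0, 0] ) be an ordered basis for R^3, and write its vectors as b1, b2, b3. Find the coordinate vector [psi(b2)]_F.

[-1, 1, -2]

Column 2 of [psi]_F is the F-coordinate vector of psi(b2).
In standard coordinates psi(b2) = A b2 = [-2, -1, 0].
Converting to F: [-2, -1, 0] = -b1 + b2 - 2b3, so the coordinate vector is [-1, 1, -2].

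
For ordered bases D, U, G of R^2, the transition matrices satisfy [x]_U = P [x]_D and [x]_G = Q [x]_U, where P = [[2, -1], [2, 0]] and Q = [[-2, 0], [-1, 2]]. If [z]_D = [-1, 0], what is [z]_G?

Composing the changes, [z]_G = Q P [z]_D.
Q P = [[-4, 2], [2, 1]]; applying this to [-1, 0] gives [4, -2].

[4, -2]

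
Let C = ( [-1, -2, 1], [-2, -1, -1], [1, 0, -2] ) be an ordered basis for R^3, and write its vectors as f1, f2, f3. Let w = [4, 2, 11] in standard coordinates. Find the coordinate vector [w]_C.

[1, -4, -3]

Write w = c_1 f1 + ... + c_3 f3 and solve for the c_i.
Gaussian elimination on [M | w] yields c = (1, -4, -3).
Check: f1 - 4f2 - 3f3 = [4, 2, 11].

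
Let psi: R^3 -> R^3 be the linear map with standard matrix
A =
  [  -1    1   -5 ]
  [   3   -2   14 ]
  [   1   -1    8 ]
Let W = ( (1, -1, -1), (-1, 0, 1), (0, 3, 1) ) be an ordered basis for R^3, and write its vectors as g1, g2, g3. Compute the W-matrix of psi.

[[0, -2, 1], [-3, 2, 3], [-3, 3, 3]]

Let P have columns g1, ..., g3. Then [psi]_W = P^(-1) A P.
Here det P = -1, so P^(-1) is integer; computing A P first and then P^(-1)(A P) gives [[0, -2, 1], [-3, 2, 3], [-3, 3, 3]].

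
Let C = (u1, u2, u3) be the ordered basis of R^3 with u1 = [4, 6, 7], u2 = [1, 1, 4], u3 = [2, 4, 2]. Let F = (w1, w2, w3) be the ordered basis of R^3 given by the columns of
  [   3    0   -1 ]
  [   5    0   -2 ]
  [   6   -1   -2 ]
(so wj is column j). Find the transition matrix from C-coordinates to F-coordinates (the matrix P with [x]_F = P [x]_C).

[[2, 1, 0], [1, -2, 2], [2, 2, -2]]

Take x = uj: its C-coordinates are the j-th standard unit vector, so P e_j — column j of P — equals [uj]_F.
u1 = 2w1 + w2 + 2w3, giving column 1 = [2, 1, 2]; repeating for each j gives P = [[2, 1, 0], [1, -2, 2], [2, 2, -2]].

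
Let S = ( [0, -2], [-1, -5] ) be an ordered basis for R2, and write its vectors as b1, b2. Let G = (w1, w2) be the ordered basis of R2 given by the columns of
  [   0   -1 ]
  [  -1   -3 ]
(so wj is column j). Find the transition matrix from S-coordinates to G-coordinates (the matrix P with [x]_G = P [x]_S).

[[2, 2], [0, 1]]

Let M have columns bj and N have columns wj. Then for every x, N [x]_G = x = M [x]_S, so P = N^(-1) M.
Since det N = -1, N^(-1) has integer entries; multiplying gives P = [[2, 2], [0, 1]].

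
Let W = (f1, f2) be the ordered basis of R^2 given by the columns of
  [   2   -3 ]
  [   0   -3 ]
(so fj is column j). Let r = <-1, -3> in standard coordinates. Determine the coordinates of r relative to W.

We seek scalars with c_1 f1 + c_2 f2 = r; equivalently solve M c = r where the columns of M are f1, f2.
System: 2c_1 - 3c_2 = -1, 0c_1 - 3c_2 = -3; solving gives c_1 = 1, c_2 = 1.
Check: f1 + f2 = <-1, -3>.

<1, 1>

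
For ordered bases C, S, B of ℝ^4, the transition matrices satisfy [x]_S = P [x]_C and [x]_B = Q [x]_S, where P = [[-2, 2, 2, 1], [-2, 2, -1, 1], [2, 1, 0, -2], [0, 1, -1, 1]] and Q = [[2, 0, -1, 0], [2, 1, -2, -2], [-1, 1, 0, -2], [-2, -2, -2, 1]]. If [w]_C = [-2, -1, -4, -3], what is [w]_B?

[-19, -17, 12, 10]

First [w]_S = P [w]_C = [-9, 3, 1, 0].
Then [w]_B = Q [w]_S = [-19, -17, 12, 10].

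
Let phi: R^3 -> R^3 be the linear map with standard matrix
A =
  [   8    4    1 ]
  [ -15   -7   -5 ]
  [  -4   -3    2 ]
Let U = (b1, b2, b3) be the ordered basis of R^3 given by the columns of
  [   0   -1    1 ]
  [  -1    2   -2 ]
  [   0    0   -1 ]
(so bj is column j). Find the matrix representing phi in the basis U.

[[1, -1, -2], [1, 2, 1], [-3, 2, 0]]

The j-th column of [phi]_U is [phi(bj)]_U.
phi(b1) = A b1 = [-4, 7, 3] = b1 + b2 - 3b3, so column 1 is [1, 1, -3].
Repeating for b2, b3 and assembling the columns gives [[1, -1, -2], [1, 2, 1], [-3, 2, 0]].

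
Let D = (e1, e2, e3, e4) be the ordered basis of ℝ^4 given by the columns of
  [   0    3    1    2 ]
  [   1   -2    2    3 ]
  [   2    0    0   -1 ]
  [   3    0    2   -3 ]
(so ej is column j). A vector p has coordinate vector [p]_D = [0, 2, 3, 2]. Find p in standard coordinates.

p = M [p]_D, where M has columns e1, ..., e4.
Carrying out the matrix-vector product, p = [13, 8, -2, 0].

[13, 8, -2, 0]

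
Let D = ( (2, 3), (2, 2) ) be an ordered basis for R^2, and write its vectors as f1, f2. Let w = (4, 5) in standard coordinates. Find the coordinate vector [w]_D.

[w]_D is the unique c with M c = w, where M has columns f1, f2.
System: 2c_1 + 2c_2 = 4, 3c_1 + 2c_2 = 5; solving gives c_1 = 1, c_2 = 1.
Check: f1 + f2 = (4, 5).

(1, 1)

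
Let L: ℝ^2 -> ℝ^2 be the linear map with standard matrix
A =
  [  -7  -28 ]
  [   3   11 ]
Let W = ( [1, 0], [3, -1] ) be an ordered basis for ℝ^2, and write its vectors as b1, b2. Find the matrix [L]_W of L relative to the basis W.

With P the matrix whose columns are b1, b2, [L]_W = P^(-1) A P.
Column by column: L(b1) = A b1 = [-7, 3]; its W-coordinates [2, -3] give column 1.
Continuing for each basis vector yields [L]_W = [[2, 1], [-3, 2]].

[[2, 1], [-3, 2]]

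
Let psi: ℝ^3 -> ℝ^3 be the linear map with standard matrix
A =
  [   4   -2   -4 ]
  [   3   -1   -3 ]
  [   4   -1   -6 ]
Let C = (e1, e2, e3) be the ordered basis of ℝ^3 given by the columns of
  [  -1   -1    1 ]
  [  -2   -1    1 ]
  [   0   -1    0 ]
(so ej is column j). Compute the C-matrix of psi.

Let P have columns e1, ..., e3. Then [psi]_C = P^(-1) A P.
Here det P = 1, so P^(-1) is integer; computing A P first and then P^(-1)(A P) gives [[1, 1, 0], [2, -3, -3], [3, 0, -1]].

[[1, 1, 0], [2, -3, -3], [3, 0, -1]]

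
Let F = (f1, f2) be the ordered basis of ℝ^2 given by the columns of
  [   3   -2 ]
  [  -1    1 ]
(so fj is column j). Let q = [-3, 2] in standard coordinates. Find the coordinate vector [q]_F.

[1, 3]

[q]_F is the unique c with M c = q, where M has columns f1, f2.
System: 3c_1 - 2c_2 = -3, -c_1 + c_2 = 2; solving gives c_1 = 1, c_2 = 3.
Check: f1 + 3f2 = [-3, 2].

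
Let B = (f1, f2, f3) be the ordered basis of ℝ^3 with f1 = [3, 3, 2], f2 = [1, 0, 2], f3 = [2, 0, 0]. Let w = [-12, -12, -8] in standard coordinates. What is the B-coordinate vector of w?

[-4, 0, 0]

[w]_B is the unique c with M c = w, where M has columns f1, ..., f3.
Gaussian elimination on [M | w] yields c = (-4, 0, 0).
Check: -4f1 + 0·f2 + 0·f3 = [-12, -12, -8].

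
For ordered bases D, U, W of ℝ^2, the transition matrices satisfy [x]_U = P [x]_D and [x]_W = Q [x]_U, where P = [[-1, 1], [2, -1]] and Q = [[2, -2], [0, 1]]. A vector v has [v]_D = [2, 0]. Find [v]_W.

[-12, 4]

Composing the changes, [v]_W = Q P [v]_D.
Q P = [[-6, 4], [2, -1]]; applying this to [2, 0] gives [-12, 4].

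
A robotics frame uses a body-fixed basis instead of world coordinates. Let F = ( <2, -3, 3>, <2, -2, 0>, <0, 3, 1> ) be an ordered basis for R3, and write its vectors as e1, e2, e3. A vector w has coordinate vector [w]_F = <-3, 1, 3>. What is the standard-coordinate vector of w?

<-4, 16, -6>

By definition w = -3e1 + e2 + 3e3.
Summing componentwise gives <-4, 16, -6>.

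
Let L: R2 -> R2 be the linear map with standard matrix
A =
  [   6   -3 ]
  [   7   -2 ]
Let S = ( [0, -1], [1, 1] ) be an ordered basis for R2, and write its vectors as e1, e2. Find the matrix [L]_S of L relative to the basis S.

Let P have columns e1, e2. Then [L]_S = P^(-1) A P.
Here det P = 1, so P^(-1) is integer; computing A P first and then P^(-1)(A P) gives [[1, -2], [3, 3]].

[[1, -2], [3, 3]]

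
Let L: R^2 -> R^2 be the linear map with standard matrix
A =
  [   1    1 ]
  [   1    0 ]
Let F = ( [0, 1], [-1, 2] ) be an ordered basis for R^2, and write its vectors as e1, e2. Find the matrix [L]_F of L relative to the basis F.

[[2, 1], [-1, -1]]

With P the matrix whose columns are e1, e2, [L]_F = P^(-1) A P.
Column by column: L(e1) = A e1 = [1, 0]; its F-coordinates [2, -1] give column 1.
Continuing for each basis vector yields [L]_F = [[2, 1], [-1, -1]].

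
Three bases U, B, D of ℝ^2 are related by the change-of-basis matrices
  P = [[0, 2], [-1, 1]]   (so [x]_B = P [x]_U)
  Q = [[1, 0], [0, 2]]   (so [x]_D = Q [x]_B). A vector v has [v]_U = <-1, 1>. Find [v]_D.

Composing the changes, [v]_D = Q P [v]_U.
Q P = [[0, 2], [-2, 2]]; applying this to <-1, 1> gives <2, 4>.

<2, 4>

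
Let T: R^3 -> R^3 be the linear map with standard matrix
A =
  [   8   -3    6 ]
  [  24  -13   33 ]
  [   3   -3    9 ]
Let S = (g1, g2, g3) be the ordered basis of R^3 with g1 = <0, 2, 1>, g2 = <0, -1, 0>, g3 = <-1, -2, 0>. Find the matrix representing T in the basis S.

The j-th column of [T]_S is [T(gj)]_S.
T(g1) = A g1 = <0, 7, 3> = 3g1 - g2 + 0·g3, so column 1 is <3, -1, 0>.
Repeating for g2, g3 and assembling the columns gives [[3, 3, 3], [-1, -1, 0], [0, -3, 2]].

[[3, 3, 3], [-1, -1, 0], [0, -3, 2]]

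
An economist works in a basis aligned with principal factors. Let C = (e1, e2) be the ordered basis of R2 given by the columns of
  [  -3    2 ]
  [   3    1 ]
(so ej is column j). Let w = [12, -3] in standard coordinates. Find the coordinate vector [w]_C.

[-2, 3]

[w]_C is the unique c with M c = w, where M has columns e1, e2.
System: -3c_1 + 2c_2 = 12, 3c_1 + c_2 = -3; solving gives c_1 = -2, c_2 = 3.
Check: -2e1 + 3e2 = [12, -3].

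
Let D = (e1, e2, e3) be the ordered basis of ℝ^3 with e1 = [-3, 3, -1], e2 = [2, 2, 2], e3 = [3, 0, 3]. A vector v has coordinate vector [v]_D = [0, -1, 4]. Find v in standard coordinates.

[10, -2, 10]

By definition v = 0·e1 - e2 + 4e3.
Summing componentwise gives [10, -2, 10].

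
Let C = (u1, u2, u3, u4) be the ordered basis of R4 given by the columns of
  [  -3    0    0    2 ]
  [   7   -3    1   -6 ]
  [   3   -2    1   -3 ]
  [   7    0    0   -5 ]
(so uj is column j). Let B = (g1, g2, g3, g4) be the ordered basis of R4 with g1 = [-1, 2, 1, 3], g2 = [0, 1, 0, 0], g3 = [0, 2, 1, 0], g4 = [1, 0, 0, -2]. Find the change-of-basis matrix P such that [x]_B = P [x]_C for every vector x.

Column j of P is [uj]_B, since P maps C-coordinates to B-coordinates.
Expressing u1 in B: u1 = g1 + g2 + 2g3 - 2g4, so column 1 of P is [1, 1, 2, -2].
Doing the same for each uj gives P = [[1, 0, 0, -1], [1, 1, -1, 0], [2, -2, 1, -2], [-2, 0, 0, 1]].

[[1, 0, 0, -1], [1, 1, -1, 0], [2, -2, 1, -2], [-2, 0, 0, 1]]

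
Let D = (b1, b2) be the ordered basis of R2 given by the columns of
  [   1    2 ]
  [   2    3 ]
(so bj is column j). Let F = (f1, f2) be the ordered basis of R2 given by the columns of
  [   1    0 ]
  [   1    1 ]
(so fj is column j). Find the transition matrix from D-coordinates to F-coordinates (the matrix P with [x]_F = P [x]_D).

[[1, 2], [1, 1]]

Take x = bj: its D-coordinates are the j-th standard unit vector, so P e_j — column j of P — equals [bj]_F.
b1 = f1 + f2, giving column 1 = [1, 1]; repeating for each j gives P = [[1, 2], [1, 1]].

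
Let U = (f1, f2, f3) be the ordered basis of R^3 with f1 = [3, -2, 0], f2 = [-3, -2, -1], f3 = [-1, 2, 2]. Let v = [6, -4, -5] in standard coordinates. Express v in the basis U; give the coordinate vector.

[0, -1, -3]

[v]_U is the unique c with M c = v, where M has columns f1, ..., f3.
Gaussian elimination on [M | v] yields c = (0, -1, -3).
Check: 0·f1 - f2 - 3f3 = [6, -4, -5].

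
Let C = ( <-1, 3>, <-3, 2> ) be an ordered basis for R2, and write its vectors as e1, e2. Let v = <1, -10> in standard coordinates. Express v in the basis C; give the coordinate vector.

<-4, 1>

[v]_C is the unique c with M c = v, where M has columns e1, e2.
System: -c_1 - 3c_2 = 1, 3c_1 + 2c_2 = -10; solving gives c_1 = -4, c_2 = 1.
Check: -4e1 + e2 = <1, -10>.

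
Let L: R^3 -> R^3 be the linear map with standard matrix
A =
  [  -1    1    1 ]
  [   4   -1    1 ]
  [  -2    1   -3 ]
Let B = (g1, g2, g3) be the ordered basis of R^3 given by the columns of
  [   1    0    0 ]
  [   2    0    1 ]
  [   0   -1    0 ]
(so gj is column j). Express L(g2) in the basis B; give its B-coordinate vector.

<-1, -3, 1>

Column 2 of [L]_B is the B-coordinate vector of L(g2).
In standard coordinates L(g2) = A g2 = <-1, -1, 3>.
Converting to B: <-1, -1, 3> = -g1 - 3g2 + g3, so the coordinate vector is <-1, -3, 1>.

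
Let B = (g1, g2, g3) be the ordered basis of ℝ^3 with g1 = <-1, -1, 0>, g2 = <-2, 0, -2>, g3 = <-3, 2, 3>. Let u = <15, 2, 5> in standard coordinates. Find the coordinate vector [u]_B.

<-4, -4, -1>

[u]_B is the unique c with M c = u, where M has columns g1, ..., g3.
Row-reducing the augmented matrix [M | u] gives c = (-4, -4, -1).
Check: -4g1 - 4g2 - g3 = <15, 2, 5>.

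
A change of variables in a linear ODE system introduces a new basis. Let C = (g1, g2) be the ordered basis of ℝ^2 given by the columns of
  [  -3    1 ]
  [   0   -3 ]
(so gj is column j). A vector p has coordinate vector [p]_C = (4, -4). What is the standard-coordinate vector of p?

(-16, 12)

The coordinates say p = 4g1 - 4g2; adding the scaled basis vectors gives (-16, 12).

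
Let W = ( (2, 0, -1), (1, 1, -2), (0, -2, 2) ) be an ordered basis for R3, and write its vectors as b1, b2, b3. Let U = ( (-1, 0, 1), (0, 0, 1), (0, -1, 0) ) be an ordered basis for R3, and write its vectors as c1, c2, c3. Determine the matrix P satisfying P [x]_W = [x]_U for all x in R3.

Take x = bj: its W-coordinates are the j-th standard unit vector, so P e_j — column j of P — equals [bj]_U.
b1 = -2c1 + c2 + 0·c3, giving column 1 = (-2, 1, 0); repeating for each j gives P = [[-2, -1, 0], [1, -1, 2], [0, -1, 2]].

[[-2, -1, 0], [1, -1, 2], [0, -1, 2]]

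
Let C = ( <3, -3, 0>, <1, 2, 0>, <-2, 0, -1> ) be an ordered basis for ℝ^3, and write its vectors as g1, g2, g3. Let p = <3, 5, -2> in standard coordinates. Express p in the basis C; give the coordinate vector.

<1, 4, 2>

We seek scalars with c_1 g1 + ... + c_3 g3 = p; equivalently solve M c = p where the columns of M are g1, ..., g3.
Gaussian elimination on [M | p] yields c = (1, 4, 2).
Check: g1 + 4g2 + 2g3 = <3, 5, -2>.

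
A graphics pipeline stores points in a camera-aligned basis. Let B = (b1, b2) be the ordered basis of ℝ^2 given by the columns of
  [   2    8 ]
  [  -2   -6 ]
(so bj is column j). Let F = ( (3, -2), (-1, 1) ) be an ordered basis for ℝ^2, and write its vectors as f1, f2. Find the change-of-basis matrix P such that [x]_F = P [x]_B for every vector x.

[[0, 2], [-2, -2]]

Let M have columns bj and N have columns fj. Then for every x, N [x]_F = x = M [x]_B, so P = N^(-1) M.
Since det N = 1, N^(-1) has integer entries; multiplying gives P = [[0, 2], [-2, -2]].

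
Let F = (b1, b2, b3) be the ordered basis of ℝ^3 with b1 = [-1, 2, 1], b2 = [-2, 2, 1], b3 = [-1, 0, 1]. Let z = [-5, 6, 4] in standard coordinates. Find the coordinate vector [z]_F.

[2, 1, 1]

[z]_F is the unique c with M c = z, where M has columns b1, ..., b3.
Gaussian elimination on [M | z] yields c = (2, 1, 1).
Check: 2b1 + b2 + b3 = [-5, 6, 4].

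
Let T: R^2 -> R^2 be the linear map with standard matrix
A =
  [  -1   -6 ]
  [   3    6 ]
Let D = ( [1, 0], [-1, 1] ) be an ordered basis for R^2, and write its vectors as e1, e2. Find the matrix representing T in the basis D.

With P the matrix whose columns are e1, e2, [T]_D = P^(-1) A P.
Column by column: T(e1) = A e1 = [-1, 3]; its D-coordinates [2, 3] give column 1.
Continuing for each basis vector yields [T]_D = [[2, -2], [3, 3]].

[[2, -2], [3, 3]]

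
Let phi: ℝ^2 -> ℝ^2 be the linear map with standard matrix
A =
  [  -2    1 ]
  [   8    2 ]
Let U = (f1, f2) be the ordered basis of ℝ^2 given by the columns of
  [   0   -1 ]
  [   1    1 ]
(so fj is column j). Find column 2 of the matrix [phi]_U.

Compute phi(f2) = A f2 = [3, -6] in standard coordinates.
Then write this in U-coordinates: solve for y in y_1 f1 + y_2 f2 = [3, -6].
This gives y = [-3, -3], which is column 2 of [phi]_U.

[-3, -3]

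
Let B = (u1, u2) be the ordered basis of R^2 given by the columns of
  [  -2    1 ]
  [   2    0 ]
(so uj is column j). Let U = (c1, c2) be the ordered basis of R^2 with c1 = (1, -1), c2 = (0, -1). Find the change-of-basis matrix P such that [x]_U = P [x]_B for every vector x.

[[-2, 1], [0, -1]]

Let M have columns uj and N have columns cj. Then for every x, N [x]_U = x = M [x]_B, so P = N^(-1) M.
Since det N = -1, N^(-1) has integer entries; multiplying gives P = [[-2, 1], [0, -1]].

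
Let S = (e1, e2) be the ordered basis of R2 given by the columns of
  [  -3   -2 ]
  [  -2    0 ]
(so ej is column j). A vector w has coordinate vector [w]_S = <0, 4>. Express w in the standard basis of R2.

<-8, 0>

w = M [w]_S, where M has columns e1, e2.
Carrying out the matrix-vector product, w = <-8, 0>.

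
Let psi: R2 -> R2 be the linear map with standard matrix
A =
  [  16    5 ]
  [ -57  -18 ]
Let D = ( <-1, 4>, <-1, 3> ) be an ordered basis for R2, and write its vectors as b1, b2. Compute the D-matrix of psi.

[[-3, 0], [-1, 1]]

With P the matrix whose columns are b1, b2, [psi]_D = P^(-1) A P.
Column by column: psi(b1) = A b1 = <4, -15>; its D-coordinates <-3, -1> give column 1.
Continuing for each basis vector yields [psi]_D = [[-3, 0], [-1, 1]].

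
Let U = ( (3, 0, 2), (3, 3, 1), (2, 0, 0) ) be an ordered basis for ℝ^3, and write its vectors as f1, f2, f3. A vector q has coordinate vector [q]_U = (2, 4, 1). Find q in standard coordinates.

q = M [q]_U, where M has columns f1, ..., f3.
Carrying out the matrix-vector product, q = (20, 12, 8).

(20, 12, 8)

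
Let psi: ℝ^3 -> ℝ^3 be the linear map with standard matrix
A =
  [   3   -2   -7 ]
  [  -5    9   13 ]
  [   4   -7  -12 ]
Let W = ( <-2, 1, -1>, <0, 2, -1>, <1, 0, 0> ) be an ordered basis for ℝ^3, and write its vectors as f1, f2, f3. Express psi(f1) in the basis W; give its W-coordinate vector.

Column 1 of [psi]_W is the W-coordinate vector of psi(f1).
In standard coordinates psi(f1) = A f1 = <-1, 6, -3>.
Converting to W: <-1, 6, -3> = 0·f1 + 3f2 - f3, so the coordinate vector is <0, 3, -1>.

<0, 3, -1>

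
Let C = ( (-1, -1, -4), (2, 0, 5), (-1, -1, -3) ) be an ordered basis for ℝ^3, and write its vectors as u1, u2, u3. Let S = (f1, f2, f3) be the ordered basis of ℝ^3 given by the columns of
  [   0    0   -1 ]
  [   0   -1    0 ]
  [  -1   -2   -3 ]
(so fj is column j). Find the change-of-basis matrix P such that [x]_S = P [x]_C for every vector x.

Take x = uj: its C-coordinates are the j-th standard unit vector, so P e_j — column j of P — equals [uj]_S.
u1 = -f1 + f2 + f3, giving column 1 = (-1, 1, 1); repeating for each j gives P = [[-1, 1, -2], [1, 0, 1], [1, -2, 1]].

[[-1, 1, -2], [1, 0, 1], [1, -2, 1]]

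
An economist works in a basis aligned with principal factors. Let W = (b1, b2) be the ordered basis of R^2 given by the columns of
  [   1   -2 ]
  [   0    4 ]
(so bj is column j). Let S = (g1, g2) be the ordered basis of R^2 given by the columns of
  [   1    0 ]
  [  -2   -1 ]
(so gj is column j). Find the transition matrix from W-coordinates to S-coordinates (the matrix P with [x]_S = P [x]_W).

[[1, -2], [-2, 0]]

Let M have columns bj and N have columns gj. Then for every x, N [x]_S = x = M [x]_W, so P = N^(-1) M.
Since det N = -1, N^(-1) has integer entries; multiplying gives P = [[1, -2], [-2, 0]].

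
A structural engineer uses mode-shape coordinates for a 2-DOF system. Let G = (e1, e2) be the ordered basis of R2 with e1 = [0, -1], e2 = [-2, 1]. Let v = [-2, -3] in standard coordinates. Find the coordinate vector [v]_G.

We seek scalars with c_1 e1 + c_2 e2 = v; equivalently solve M c = v where the columns of M are e1, e2.
System: 0c_1 - 2c_2 = -2, -c_1 + c_2 = -3; solving gives c_1 = 4, c_2 = 1.
Check: 4e1 + e2 = [-2, -3].

[4, 1]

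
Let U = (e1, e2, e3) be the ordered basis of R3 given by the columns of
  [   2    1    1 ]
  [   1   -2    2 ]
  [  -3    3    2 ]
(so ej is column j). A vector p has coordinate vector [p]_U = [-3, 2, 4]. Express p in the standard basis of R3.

[0, 1, 23]

By definition p = -3e1 + 2e2 + 4e3.
Summing componentwise gives [0, 1, 23].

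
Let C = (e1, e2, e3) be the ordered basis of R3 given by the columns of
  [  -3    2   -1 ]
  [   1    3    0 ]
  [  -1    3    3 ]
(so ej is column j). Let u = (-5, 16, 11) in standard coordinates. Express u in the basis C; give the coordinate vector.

We seek scalars with c_1 e1 + ... + c_3 e3 = u; equivalently solve M c = u where the columns of M are e1, ..., e3.
Solving this 3x3 system gives c = (4, 4, 1).
Check: 4e1 + 4e2 + e3 = (-5, 16, 11).

(4, 4, 1)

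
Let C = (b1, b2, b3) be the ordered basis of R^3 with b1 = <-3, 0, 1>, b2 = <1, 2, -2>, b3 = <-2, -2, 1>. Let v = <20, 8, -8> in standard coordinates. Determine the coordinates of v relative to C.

[v]_C is the unique c with M c = v, where M has columns b1, ..., b3.
Row-reducing the augmented matrix [M | v] gives c = (-4, 0, -4).
Check: -4b1 + 0·b2 - 4b3 = <20, 8, -8>.

<-4, 0, -4>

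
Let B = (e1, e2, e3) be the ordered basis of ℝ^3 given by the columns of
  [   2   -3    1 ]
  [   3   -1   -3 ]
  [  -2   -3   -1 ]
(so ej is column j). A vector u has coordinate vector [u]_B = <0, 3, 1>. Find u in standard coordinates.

u = M [u]_B, where M has columns e1, ..., e3.
Carrying out the matrix-vector product, u = <-8, -6, -10>.

<-8, -6, -10>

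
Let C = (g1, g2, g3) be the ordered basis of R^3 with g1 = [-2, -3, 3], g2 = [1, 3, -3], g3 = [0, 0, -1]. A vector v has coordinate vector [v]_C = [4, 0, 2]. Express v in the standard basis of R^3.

[-8, -12, 10]

The coordinates say v = 4g1 + 0·g2 + 2g3; adding the scaled basis vectors gives [-8, -12, 10].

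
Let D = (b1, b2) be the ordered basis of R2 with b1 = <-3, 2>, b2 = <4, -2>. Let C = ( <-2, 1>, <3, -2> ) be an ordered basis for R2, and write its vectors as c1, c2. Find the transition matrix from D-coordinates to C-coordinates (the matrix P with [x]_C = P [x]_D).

Take x = bj: its D-coordinates are the j-th standard unit vector, so P e_j — column j of P — equals [bj]_C.
b1 = 0·c1 - c2, giving column 1 = <0, -1>; repeating for each j gives P = [[0, -2], [-1, 0]].

[[0, -2], [-1, 0]]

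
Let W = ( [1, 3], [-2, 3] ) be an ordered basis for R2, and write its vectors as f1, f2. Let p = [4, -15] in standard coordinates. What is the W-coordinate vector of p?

[-2, -3]

[p]_W is the unique c with M c = p, where M has columns f1, f2.
System: c_1 - 2c_2 = 4, 3c_1 + 3c_2 = -15; solving gives c_1 = -2, c_2 = -3.
Check: -2f1 - 3f2 = [4, -15].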